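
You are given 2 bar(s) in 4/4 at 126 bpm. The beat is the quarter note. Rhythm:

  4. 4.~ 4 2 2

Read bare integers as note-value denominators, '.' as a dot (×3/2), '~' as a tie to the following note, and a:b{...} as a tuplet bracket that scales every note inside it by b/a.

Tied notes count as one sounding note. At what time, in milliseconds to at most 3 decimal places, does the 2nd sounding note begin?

1. 0.0ms @ 0 + 714.286ms (3/2)
2. 714.286ms @ 3/2 + 1190.476ms (5/2)
3. 1904.762ms @ 4 + 952.381ms (2)
4. 2857.143ms @ 6 + 952.381ms (2)

note 2 onset = 3/2b = 714.286ms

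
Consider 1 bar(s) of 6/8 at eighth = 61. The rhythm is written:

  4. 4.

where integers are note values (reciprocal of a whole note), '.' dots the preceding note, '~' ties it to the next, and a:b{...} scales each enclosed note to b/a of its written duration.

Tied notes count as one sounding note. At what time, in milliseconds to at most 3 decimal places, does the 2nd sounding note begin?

note 2 onset = 3b = 2950.82ms

1. 0.0ms @ 0 + 2950.82ms (3)
2. 2950.82ms @ 3 + 2950.82ms (3)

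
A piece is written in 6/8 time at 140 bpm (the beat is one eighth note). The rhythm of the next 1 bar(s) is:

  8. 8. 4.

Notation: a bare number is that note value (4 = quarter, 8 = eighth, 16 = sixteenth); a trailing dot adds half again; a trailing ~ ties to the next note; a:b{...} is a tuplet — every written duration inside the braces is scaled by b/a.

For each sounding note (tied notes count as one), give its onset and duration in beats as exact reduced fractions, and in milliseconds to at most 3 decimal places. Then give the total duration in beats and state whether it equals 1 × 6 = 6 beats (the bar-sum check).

1) 0.0ms=0b +642.857ms=3/2b
2) 642.857ms=3/2b +642.857ms=3/2b
3) 1285.714ms=3b +1285.714ms=3b
Σ=6b of 6 (140bpm 6/8) — PASS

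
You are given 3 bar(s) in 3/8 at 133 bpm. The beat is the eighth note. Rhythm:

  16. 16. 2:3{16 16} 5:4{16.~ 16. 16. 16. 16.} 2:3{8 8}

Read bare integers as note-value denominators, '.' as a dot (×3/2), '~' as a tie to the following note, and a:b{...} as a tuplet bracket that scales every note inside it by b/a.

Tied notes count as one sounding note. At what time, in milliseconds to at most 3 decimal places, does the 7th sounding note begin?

note 7 onset = 24/5b = 2165.414ms

1. 0.0ms @ 0 + 338.346ms (3/4)
2. 338.346ms @ 3/4 + 338.346ms (3/4)
3. 676.692ms @ 3/2 + 338.346ms (3/4)
4. 1015.038ms @ 9/4 + 338.346ms (3/4)
5. 1353.383ms @ 3 + 541.353ms (6/5)
6. 1894.737ms @ 21/5 + 270.677ms (3/5)
7. 2165.414ms @ 24/5 + 270.677ms (3/5)
8. 2436.09ms @ 27/5 + 270.677ms (3/5)
9. 2706.767ms @ 6 + 676.692ms (3/2)
10. 3383.459ms @ 15/2 + 676.692ms (3/2)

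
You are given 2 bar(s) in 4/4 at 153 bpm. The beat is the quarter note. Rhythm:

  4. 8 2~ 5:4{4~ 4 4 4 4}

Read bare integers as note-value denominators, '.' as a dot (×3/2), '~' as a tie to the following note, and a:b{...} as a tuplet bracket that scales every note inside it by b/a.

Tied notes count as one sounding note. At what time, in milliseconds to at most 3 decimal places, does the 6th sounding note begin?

note 6 onset = 36/5b = 2823.529ms

1. 0.0ms @ 0 + 588.235ms (3/2)
2. 588.235ms @ 3/2 + 196.078ms (1/2)
3. 784.314ms @ 2 + 1411.765ms (18/5)
4. 2196.078ms @ 28/5 + 313.725ms (4/5)
5. 2509.804ms @ 32/5 + 313.725ms (4/5)
6. 2823.529ms @ 36/5 + 313.725ms (4/5)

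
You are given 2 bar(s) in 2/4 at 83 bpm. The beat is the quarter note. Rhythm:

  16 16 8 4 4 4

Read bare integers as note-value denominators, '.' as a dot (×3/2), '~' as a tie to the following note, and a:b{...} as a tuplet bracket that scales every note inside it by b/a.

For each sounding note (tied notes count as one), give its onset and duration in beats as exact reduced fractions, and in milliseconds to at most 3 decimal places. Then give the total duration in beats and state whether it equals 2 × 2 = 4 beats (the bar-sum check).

1) 0.0ms=0b +180.723ms=1/4b
2) 180.723ms=1/4b +180.723ms=1/4b
3) 361.446ms=1/2b +361.446ms=1/2b
4) 722.892ms=1b +722.892ms=1b
5) 1445.783ms=2b +722.892ms=1b
6) 2168.675ms=3b +722.892ms=1b
Σ=4b of 4 (83bpm 2/4) — PASS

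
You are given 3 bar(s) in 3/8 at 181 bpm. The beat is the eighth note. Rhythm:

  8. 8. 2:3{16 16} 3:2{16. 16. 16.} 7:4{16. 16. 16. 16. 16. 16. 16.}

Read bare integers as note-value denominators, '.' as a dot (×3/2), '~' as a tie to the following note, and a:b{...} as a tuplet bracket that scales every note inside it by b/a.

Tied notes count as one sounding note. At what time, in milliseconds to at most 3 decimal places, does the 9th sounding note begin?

1. 0.0ms @ 0 + 497.238ms (3/2)
2. 497.238ms @ 3/2 + 497.238ms (3/2)
3. 994.475ms @ 3 + 248.619ms (3/4)
4. 1243.094ms @ 15/4 + 248.619ms (3/4)
5. 1491.713ms @ 9/2 + 165.746ms (1/2)
6. 1657.459ms @ 5 + 165.746ms (1/2)
7. 1823.204ms @ 11/2 + 165.746ms (1/2)
8. 1988.95ms @ 6 + 142.068ms (3/7)
9. 2131.018ms @ 45/7 + 142.068ms (3/7)
10. 2273.086ms @ 48/7 + 142.068ms (3/7)
11. 2415.154ms @ 51/7 + 142.068ms (3/7)
12. 2557.222ms @ 54/7 + 142.068ms (3/7)
13. 2699.29ms @ 57/7 + 142.068ms (3/7)
14. 2841.358ms @ 60/7 + 142.068ms (3/7)

note 9 onset = 45/7b = 2131.018ms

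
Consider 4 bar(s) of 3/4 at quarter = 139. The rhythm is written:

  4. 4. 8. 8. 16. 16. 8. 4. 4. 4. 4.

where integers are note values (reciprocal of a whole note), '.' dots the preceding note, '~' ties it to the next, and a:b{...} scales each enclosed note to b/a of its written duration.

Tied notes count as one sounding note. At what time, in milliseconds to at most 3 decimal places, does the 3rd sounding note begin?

note 3 onset = 3b = 1294.964ms

1. 0.0ms @ 0 + 647.482ms (3/2)
2. 647.482ms @ 3/2 + 647.482ms (3/2)
3. 1294.964ms @ 3 + 323.741ms (3/4)
4. 1618.705ms @ 15/4 + 323.741ms (3/4)
5. 1942.446ms @ 9/2 + 161.871ms (3/8)
6. 2104.317ms @ 39/8 + 161.871ms (3/8)
7. 2266.187ms @ 21/4 + 323.741ms (3/4)
8. 2589.928ms @ 6 + 647.482ms (3/2)
9. 3237.41ms @ 15/2 + 647.482ms (3/2)
10. 3884.892ms @ 9 + 647.482ms (3/2)
11. 4532.374ms @ 21/2 + 647.482ms (3/2)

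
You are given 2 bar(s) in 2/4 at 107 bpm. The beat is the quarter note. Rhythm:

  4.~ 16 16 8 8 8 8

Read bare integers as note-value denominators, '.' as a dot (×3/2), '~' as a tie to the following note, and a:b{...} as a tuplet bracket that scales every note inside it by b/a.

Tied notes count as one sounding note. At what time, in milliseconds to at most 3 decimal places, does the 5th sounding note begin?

note 5 onset = 3b = 1682.243ms

1. 0.0ms @ 0 + 981.308ms (7/4)
2. 981.308ms @ 7/4 + 140.187ms (1/4)
3. 1121.495ms @ 2 + 280.374ms (1/2)
4. 1401.869ms @ 5/2 + 280.374ms (1/2)
5. 1682.243ms @ 3 + 280.374ms (1/2)
6. 1962.617ms @ 7/2 + 280.374ms (1/2)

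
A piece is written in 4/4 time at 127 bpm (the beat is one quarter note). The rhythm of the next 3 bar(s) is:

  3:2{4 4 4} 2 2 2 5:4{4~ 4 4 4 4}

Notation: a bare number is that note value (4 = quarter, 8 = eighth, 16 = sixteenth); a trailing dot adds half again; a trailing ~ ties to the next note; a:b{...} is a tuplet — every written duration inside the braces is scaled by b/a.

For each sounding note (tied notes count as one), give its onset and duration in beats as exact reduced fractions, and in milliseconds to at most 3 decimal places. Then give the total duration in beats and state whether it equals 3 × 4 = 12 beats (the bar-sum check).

1) 0.0ms=0b +314.961ms=2/3b
2) 314.961ms=2/3b +314.961ms=2/3b
3) 629.921ms=4/3b +314.961ms=2/3b
4) 944.882ms=2b +944.882ms=2b
5) 1889.764ms=4b +944.882ms=2b
6) 2834.646ms=6b +944.882ms=2b
7) 3779.528ms=8b +755.906ms=8/5b
8) 4535.433ms=48/5b +377.953ms=4/5b
9) 4913.386ms=52/5b +377.953ms=4/5b
10) 5291.339ms=56/5b +377.953ms=4/5b
Σ=12b of 12 (127bpm 4/4) — PASS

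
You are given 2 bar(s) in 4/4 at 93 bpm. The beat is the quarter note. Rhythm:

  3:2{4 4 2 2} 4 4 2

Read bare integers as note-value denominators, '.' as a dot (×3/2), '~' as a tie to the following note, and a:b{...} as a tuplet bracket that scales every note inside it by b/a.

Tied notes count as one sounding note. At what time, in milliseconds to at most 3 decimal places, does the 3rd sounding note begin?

note 3 onset = 4/3b = 860.215ms

1. 0.0ms @ 0 + 430.108ms (2/3)
2. 430.108ms @ 2/3 + 430.108ms (2/3)
3. 860.215ms @ 4/3 + 860.215ms (4/3)
4. 1720.43ms @ 8/3 + 860.215ms (4/3)
5. 2580.645ms @ 4 + 645.161ms (1)
6. 3225.806ms @ 5 + 645.161ms (1)
7. 3870.968ms @ 6 + 1290.323ms (2)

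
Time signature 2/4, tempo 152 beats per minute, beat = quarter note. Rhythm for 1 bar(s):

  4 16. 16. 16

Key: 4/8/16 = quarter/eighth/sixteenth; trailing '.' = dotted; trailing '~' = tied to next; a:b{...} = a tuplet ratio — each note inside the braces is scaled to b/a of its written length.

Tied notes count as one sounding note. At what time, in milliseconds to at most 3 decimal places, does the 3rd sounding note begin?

note 3 onset = 11/8b = 542.763ms

1. 0.0ms @ 0 + 394.737ms (1)
2. 394.737ms @ 1 + 148.026ms (3/8)
3. 542.763ms @ 11/8 + 148.026ms (3/8)
4. 690.789ms @ 7/4 + 98.684ms (1/4)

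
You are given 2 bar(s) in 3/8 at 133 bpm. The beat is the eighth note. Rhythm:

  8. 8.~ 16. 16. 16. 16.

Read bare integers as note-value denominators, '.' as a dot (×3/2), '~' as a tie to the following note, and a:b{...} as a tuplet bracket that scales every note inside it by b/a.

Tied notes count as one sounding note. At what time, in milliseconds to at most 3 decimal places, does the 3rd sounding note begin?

1. 0.0ms @ 0 + 676.692ms (3/2)
2. 676.692ms @ 3/2 + 1015.038ms (9/4)
3. 1691.729ms @ 15/4 + 338.346ms (3/4)
4. 2030.075ms @ 9/2 + 338.346ms (3/4)
5. 2368.421ms @ 21/4 + 338.346ms (3/4)

note 3 onset = 15/4b = 1691.729ms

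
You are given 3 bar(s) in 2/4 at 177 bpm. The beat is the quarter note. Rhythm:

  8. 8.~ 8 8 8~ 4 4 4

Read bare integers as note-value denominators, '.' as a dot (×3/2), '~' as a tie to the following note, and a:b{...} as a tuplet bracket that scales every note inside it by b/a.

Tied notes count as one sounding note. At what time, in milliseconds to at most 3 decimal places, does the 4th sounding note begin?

note 4 onset = 5/2b = 847.458ms

1. 0.0ms @ 0 + 254.237ms (3/4)
2. 254.237ms @ 3/4 + 423.729ms (5/4)
3. 677.966ms @ 2 + 169.492ms (1/2)
4. 847.458ms @ 5/2 + 508.475ms (3/2)
5. 1355.932ms @ 4 + 338.983ms (1)
6. 1694.915ms @ 5 + 338.983ms (1)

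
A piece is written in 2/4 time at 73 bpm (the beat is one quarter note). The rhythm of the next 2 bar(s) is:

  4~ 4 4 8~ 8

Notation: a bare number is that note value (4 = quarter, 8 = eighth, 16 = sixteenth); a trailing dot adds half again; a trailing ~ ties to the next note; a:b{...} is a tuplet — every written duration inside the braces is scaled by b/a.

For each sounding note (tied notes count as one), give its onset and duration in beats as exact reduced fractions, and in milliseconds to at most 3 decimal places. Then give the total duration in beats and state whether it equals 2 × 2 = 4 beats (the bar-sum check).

1) 0.0ms=0b +1643.836ms=2b
2) 1643.836ms=2b +821.918ms=1b
3) 2465.753ms=3b +821.918ms=1b
Σ=4b of 4 (73bpm 2/4) — PASS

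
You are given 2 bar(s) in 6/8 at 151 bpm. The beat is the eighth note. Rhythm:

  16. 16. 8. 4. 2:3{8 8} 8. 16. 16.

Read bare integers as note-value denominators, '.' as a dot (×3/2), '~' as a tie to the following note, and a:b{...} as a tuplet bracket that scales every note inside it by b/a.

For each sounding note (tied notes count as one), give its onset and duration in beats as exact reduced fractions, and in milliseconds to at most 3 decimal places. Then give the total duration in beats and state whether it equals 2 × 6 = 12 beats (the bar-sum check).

1) 0.0ms=0b +298.013ms=3/4b
2) 298.013ms=3/4b +298.013ms=3/4b
3) 596.026ms=3/2b +596.026ms=3/2b
4) 1192.053ms=3b +1192.053ms=3b
5) 2384.106ms=6b +596.026ms=3/2b
6) 2980.132ms=15/2b +596.026ms=3/2b
7) 3576.159ms=9b +596.026ms=3/2b
8) 4172.185ms=21/2b +298.013ms=3/4b
9) 4470.199ms=45/4b +298.013ms=3/4b
Σ=12b of 12 (151bpm 6/8) — PASS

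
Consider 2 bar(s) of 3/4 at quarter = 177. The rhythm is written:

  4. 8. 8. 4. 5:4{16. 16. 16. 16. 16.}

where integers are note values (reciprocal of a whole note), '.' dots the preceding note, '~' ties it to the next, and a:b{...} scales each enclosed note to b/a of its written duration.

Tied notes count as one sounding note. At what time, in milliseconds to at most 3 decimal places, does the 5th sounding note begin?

note 5 onset = 9/2b = 1525.424ms

1. 0.0ms @ 0 + 508.475ms (3/2)
2. 508.475ms @ 3/2 + 254.237ms (3/4)
3. 762.712ms @ 9/4 + 254.237ms (3/4)
4. 1016.949ms @ 3 + 508.475ms (3/2)
5. 1525.424ms @ 9/2 + 101.695ms (3/10)
6. 1627.119ms @ 24/5 + 101.695ms (3/10)
7. 1728.814ms @ 51/10 + 101.695ms (3/10)
8. 1830.508ms @ 27/5 + 101.695ms (3/10)
9. 1932.203ms @ 57/10 + 101.695ms (3/10)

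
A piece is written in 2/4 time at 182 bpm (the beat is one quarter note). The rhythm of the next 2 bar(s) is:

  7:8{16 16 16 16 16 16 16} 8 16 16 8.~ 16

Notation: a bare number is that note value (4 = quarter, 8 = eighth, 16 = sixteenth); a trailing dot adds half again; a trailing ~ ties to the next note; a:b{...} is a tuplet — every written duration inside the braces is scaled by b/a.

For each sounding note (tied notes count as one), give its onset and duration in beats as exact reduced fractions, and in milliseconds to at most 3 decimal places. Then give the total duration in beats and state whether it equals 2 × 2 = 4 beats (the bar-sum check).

1) 0.0ms=0b +94.192ms=2/7b
2) 94.192ms=2/7b +94.192ms=2/7b
3) 188.383ms=4/7b +94.192ms=2/7b
4) 282.575ms=6/7b +94.192ms=2/7b
5) 376.766ms=8/7b +94.192ms=2/7b
6) 470.958ms=10/7b +94.192ms=2/7b
7) 565.149ms=12/7b +94.192ms=2/7b
8) 659.341ms=2b +164.835ms=1/2b
9) 824.176ms=5/2b +82.418ms=1/4b
10) 906.593ms=11/4b +82.418ms=1/4b
11) 989.011ms=3b +329.67ms=1b
Σ=4b of 4 (182bpm 2/4) — PASS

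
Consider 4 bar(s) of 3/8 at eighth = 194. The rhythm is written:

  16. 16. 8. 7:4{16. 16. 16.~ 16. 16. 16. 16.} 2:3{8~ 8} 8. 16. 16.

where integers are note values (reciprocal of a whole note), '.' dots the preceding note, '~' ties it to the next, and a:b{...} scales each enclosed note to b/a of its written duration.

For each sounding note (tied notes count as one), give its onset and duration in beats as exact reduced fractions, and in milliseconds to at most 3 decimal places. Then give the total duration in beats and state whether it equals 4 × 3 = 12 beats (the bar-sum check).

1) 0.0ms=0b +231.959ms=3/4b
2) 231.959ms=3/4b +231.959ms=3/4b
3) 463.918ms=3/2b +463.918ms=3/2b
4) 927.835ms=3b +132.548ms=3/7b
5) 1060.383ms=24/7b +132.548ms=3/7b
6) 1192.931ms=27/7b +265.096ms=6/7b
7) 1458.027ms=33/7b +132.548ms=3/7b
8) 1590.574ms=36/7b +132.548ms=3/7b
9) 1723.122ms=39/7b +132.548ms=3/7b
10) 1855.67ms=6b +927.835ms=3b
11) 2783.505ms=9b +463.918ms=3/2b
12) 3247.423ms=21/2b +231.959ms=3/4b
13) 3479.381ms=45/4b +231.959ms=3/4b
Σ=12b of 12 (194bpm 3/8) — PASS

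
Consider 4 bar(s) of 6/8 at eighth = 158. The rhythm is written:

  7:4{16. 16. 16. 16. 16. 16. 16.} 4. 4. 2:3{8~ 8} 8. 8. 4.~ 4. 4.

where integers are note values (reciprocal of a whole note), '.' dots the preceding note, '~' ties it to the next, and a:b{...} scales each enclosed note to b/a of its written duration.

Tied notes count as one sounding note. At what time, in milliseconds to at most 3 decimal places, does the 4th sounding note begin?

note 4 onset = 9/7b = 488.246ms

1. 0.0ms @ 0 + 162.749ms (3/7)
2. 162.749ms @ 3/7 + 162.749ms (3/7)
3. 325.497ms @ 6/7 + 162.749ms (3/7)
4. 488.246ms @ 9/7 + 162.749ms (3/7)
5. 650.995ms @ 12/7 + 162.749ms (3/7)
6. 813.743ms @ 15/7 + 162.749ms (3/7)
7. 976.492ms @ 18/7 + 162.749ms (3/7)
8. 1139.241ms @ 3 + 1139.241ms (3)
9. 2278.481ms @ 6 + 1139.241ms (3)
10. 3417.722ms @ 9 + 1139.241ms (3)
11. 4556.962ms @ 12 + 569.62ms (3/2)
12. 5126.582ms @ 27/2 + 569.62ms (3/2)
13. 5696.203ms @ 15 + 2278.481ms (6)
14. 7974.684ms @ 21 + 1139.241ms (3)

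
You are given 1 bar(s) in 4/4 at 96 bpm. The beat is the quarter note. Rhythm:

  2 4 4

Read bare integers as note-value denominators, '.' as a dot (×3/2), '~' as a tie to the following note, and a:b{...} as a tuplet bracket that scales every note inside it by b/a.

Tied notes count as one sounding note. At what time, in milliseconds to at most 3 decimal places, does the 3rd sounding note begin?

note 3 onset = 3b = 1875.0ms

1. 0.0ms @ 0 + 1250.0ms (2)
2. 1250.0ms @ 2 + 625.0ms (1)
3. 1875.0ms @ 3 + 625.0ms (1)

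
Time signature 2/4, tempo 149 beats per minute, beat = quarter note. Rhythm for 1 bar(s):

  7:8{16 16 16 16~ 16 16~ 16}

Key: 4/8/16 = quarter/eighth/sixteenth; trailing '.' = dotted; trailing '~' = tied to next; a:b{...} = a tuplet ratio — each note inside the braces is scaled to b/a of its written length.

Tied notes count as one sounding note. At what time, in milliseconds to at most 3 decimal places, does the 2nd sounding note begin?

note 2 onset = 2/7b = 115.053ms

1. 0.0ms @ 0 + 115.053ms (2/7)
2. 115.053ms @ 2/7 + 115.053ms (2/7)
3. 230.105ms @ 4/7 + 115.053ms (2/7)
4. 345.158ms @ 6/7 + 230.105ms (4/7)
5. 575.264ms @ 10/7 + 230.105ms (4/7)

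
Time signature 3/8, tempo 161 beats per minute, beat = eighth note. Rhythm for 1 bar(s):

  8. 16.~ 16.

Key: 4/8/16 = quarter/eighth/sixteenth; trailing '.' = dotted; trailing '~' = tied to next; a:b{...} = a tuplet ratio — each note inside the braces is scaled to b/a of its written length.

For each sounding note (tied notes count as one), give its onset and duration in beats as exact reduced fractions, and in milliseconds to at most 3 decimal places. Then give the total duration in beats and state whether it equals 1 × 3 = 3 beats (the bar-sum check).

1) 0.0ms=0b +559.006ms=3/2b
2) 559.006ms=3/2b +559.006ms=3/2b
Σ=3b of 3 (161bpm 3/8) — PASS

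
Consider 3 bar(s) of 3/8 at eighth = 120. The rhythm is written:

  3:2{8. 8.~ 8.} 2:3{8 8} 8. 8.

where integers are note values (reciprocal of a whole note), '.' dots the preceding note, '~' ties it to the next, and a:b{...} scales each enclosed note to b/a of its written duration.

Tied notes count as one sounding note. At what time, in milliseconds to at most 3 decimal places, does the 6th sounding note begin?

note 6 onset = 15/2b = 3750.0ms

1. 0.0ms @ 0 + 500.0ms (1)
2. 500.0ms @ 1 + 1000.0ms (2)
3. 1500.0ms @ 3 + 750.0ms (3/2)
4. 2250.0ms @ 9/2 + 750.0ms (3/2)
5. 3000.0ms @ 6 + 750.0ms (3/2)
6. 3750.0ms @ 15/2 + 750.0ms (3/2)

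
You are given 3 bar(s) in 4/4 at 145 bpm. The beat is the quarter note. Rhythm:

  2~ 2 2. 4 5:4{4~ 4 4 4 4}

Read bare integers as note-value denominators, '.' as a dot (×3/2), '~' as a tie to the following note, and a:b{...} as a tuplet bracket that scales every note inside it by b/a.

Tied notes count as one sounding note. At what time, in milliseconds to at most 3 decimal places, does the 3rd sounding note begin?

note 3 onset = 7b = 2896.552ms

1. 0.0ms @ 0 + 1655.172ms (4)
2. 1655.172ms @ 4 + 1241.379ms (3)
3. 2896.552ms @ 7 + 413.793ms (1)
4. 3310.345ms @ 8 + 662.069ms (8/5)
5. 3972.414ms @ 48/5 + 331.034ms (4/5)
6. 4303.448ms @ 52/5 + 331.034ms (4/5)
7. 4634.483ms @ 56/5 + 331.034ms (4/5)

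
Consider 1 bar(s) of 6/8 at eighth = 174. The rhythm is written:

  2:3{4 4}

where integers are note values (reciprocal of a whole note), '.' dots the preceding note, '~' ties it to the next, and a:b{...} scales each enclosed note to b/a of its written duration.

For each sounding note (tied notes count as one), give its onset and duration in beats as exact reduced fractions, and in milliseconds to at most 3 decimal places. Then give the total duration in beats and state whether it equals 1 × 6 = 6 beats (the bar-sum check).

1) 0.0ms=0b +1034.483ms=3b
2) 1034.483ms=3b +1034.483ms=3b
Σ=6b of 6 (174bpm 6/8) — PASS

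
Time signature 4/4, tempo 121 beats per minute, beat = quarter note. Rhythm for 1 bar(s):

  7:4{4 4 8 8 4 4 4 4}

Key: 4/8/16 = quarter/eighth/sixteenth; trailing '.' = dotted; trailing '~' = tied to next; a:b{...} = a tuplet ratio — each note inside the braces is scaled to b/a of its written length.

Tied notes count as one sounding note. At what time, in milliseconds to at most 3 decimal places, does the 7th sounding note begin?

1. 0.0ms @ 0 + 283.353ms (4/7)
2. 283.353ms @ 4/7 + 283.353ms (4/7)
3. 566.706ms @ 8/7 + 141.677ms (2/7)
4. 708.383ms @ 10/7 + 141.677ms (2/7)
5. 850.059ms @ 12/7 + 283.353ms (4/7)
6. 1133.412ms @ 16/7 + 283.353ms (4/7)
7. 1416.765ms @ 20/7 + 283.353ms (4/7)
8. 1700.118ms @ 24/7 + 283.353ms (4/7)

note 7 onset = 20/7b = 1416.765ms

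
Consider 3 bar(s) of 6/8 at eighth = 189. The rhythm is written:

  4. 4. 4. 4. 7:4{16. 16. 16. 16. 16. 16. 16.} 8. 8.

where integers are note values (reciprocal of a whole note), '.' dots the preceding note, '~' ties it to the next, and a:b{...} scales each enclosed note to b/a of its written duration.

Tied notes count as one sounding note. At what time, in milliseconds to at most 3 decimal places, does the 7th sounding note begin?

note 7 onset = 90/7b = 4081.633ms

1. 0.0ms @ 0 + 952.381ms (3)
2. 952.381ms @ 3 + 952.381ms (3)
3. 1904.762ms @ 6 + 952.381ms (3)
4. 2857.143ms @ 9 + 952.381ms (3)
5. 3809.524ms @ 12 + 136.054ms (3/7)
6. 3945.578ms @ 87/7 + 136.054ms (3/7)
7. 4081.633ms @ 90/7 + 136.054ms (3/7)
8. 4217.687ms @ 93/7 + 136.054ms (3/7)
9. 4353.741ms @ 96/7 + 136.054ms (3/7)
10. 4489.796ms @ 99/7 + 136.054ms (3/7)
11. 4625.85ms @ 102/7 + 136.054ms (3/7)
12. 4761.905ms @ 15 + 476.19ms (3/2)
13. 5238.095ms @ 33/2 + 476.19ms (3/2)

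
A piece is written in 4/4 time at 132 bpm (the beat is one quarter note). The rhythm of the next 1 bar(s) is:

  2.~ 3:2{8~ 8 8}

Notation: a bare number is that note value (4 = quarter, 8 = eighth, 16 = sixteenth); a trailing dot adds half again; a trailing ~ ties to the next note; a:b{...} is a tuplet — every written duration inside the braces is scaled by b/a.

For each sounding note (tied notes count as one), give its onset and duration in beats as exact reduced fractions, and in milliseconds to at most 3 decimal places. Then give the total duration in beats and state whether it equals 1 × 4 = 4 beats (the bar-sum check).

1) 0.0ms=0b +1666.667ms=11/3b
2) 1666.667ms=11/3b +151.515ms=1/3b
Σ=4b of 4 (132bpm 4/4) — PASS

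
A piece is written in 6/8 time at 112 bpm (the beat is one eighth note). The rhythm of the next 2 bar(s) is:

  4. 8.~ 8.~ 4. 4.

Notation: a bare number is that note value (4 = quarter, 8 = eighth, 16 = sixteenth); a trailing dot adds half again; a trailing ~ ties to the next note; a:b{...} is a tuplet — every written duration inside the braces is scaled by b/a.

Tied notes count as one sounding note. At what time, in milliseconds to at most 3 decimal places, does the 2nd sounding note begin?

note 2 onset = 3b = 1607.143ms

1. 0.0ms @ 0 + 1607.143ms (3)
2. 1607.143ms @ 3 + 3214.286ms (6)
3. 4821.429ms @ 9 + 1607.143ms (3)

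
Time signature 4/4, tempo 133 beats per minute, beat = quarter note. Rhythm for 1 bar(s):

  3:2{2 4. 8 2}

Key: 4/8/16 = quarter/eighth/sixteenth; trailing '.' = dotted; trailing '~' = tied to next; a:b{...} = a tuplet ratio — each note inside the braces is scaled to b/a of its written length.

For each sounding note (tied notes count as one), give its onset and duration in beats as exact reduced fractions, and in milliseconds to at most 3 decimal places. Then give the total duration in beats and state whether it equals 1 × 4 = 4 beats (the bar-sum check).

1) 0.0ms=0b +601.504ms=4/3b
2) 601.504ms=4/3b +451.128ms=1b
3) 1052.632ms=7/3b +150.376ms=1/3b
4) 1203.008ms=8/3b +601.504ms=4/3b
Σ=4b of 4 (133bpm 4/4) — PASS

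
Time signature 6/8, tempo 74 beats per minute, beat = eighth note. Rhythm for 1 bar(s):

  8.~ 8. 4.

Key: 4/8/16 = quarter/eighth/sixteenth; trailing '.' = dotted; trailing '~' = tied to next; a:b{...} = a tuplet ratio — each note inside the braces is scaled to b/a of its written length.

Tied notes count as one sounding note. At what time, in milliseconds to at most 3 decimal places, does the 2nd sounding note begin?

1. 0.0ms @ 0 + 2432.432ms (3)
2. 2432.432ms @ 3 + 2432.432ms (3)

note 2 onset = 3b = 2432.432ms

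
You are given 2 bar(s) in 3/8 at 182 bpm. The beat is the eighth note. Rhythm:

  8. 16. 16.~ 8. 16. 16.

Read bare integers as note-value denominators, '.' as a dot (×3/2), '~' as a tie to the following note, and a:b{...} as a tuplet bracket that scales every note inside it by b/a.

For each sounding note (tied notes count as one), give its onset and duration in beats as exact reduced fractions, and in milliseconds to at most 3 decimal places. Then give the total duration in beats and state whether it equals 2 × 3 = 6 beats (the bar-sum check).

1) 0.0ms=0b +494.505ms=3/2b
2) 494.505ms=3/2b +247.253ms=3/4b
3) 741.758ms=9/4b +741.758ms=9/4b
4) 1483.516ms=9/2b +247.253ms=3/4b
5) 1730.769ms=21/4b +247.253ms=3/4b
Σ=6b of 6 (182bpm 3/8) — PASS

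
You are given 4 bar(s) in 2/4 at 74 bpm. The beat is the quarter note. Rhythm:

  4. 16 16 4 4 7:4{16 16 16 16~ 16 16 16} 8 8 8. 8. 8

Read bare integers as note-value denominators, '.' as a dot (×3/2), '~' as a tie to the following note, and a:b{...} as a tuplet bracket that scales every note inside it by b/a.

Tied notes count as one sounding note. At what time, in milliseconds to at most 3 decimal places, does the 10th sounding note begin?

1. 0.0ms @ 0 + 1216.216ms (3/2)
2. 1216.216ms @ 3/2 + 202.703ms (1/4)
3. 1418.919ms @ 7/4 + 202.703ms (1/4)
4. 1621.622ms @ 2 + 810.811ms (1)
5. 2432.432ms @ 3 + 810.811ms (1)
6. 3243.243ms @ 4 + 115.83ms (1/7)
7. 3359.073ms @ 29/7 + 115.83ms (1/7)
8. 3474.903ms @ 30/7 + 115.83ms (1/7)
9. 3590.734ms @ 31/7 + 231.66ms (2/7)
10. 3822.394ms @ 33/7 + 115.83ms (1/7)
11. 3938.224ms @ 34/7 + 115.83ms (1/7)
12. 4054.054ms @ 5 + 405.405ms (1/2)
13. 4459.459ms @ 11/2 + 405.405ms (1/2)
14. 4864.865ms @ 6 + 608.108ms (3/4)
15. 5472.973ms @ 27/4 + 608.108ms (3/4)
16. 6081.081ms @ 15/2 + 405.405ms (1/2)

note 10 onset = 33/7b = 3822.394ms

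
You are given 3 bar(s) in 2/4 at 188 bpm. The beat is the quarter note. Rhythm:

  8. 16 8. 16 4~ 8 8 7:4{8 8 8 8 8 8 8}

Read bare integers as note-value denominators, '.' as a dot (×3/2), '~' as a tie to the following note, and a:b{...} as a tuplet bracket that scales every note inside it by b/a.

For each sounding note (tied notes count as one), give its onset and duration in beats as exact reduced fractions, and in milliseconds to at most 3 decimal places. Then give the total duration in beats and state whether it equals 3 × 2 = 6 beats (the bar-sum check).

1) 0.0ms=0b +239.362ms=3/4b
2) 239.362ms=3/4b +79.787ms=1/4b
3) 319.149ms=1b +239.362ms=3/4b
4) 558.511ms=7/4b +79.787ms=1/4b
5) 638.298ms=2b +478.723ms=3/2b
6) 1117.021ms=7/2b +159.574ms=1/2b
7) 1276.596ms=4b +91.185ms=2/7b
8) 1367.781ms=30/7b +91.185ms=2/7b
9) 1458.967ms=32/7b +91.185ms=2/7b
10) 1550.152ms=34/7b +91.185ms=2/7b
11) 1641.337ms=36/7b +91.185ms=2/7b
12) 1732.523ms=38/7b +91.185ms=2/7b
13) 1823.708ms=40/7b +91.185ms=2/7b
Σ=6b of 6 (188bpm 2/4) — PASS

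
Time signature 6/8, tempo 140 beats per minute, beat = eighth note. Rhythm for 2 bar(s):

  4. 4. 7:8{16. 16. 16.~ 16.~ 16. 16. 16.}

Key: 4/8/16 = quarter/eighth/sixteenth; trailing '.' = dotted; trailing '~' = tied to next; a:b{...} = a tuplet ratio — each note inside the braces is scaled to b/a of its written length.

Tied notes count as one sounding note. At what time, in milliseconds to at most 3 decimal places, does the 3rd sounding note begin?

note 3 onset = 6b = 2571.429ms

1. 0.0ms @ 0 + 1285.714ms (3)
2. 1285.714ms @ 3 + 1285.714ms (3)
3. 2571.429ms @ 6 + 367.347ms (6/7)
4. 2938.776ms @ 48/7 + 367.347ms (6/7)
5. 3306.122ms @ 54/7 + 1102.041ms (18/7)
6. 4408.163ms @ 72/7 + 367.347ms (6/7)
7. 4775.51ms @ 78/7 + 367.347ms (6/7)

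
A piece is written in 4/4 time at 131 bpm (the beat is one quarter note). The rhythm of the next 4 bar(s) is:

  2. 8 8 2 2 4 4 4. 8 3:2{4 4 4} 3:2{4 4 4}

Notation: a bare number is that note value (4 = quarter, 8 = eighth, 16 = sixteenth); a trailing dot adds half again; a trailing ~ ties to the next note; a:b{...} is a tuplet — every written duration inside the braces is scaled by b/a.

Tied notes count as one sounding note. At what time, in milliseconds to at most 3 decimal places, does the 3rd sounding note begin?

note 3 onset = 7/2b = 1603.053ms

1. 0.0ms @ 0 + 1374.046ms (3)
2. 1374.046ms @ 3 + 229.008ms (1/2)
3. 1603.053ms @ 7/2 + 229.008ms (1/2)
4. 1832.061ms @ 4 + 916.031ms (2)
5. 2748.092ms @ 6 + 916.031ms (2)
6. 3664.122ms @ 8 + 458.015ms (1)
7. 4122.137ms @ 9 + 458.015ms (1)
8. 4580.153ms @ 10 + 687.023ms (3/2)
9. 5267.176ms @ 23/2 + 229.008ms (1/2)
10. 5496.183ms @ 12 + 305.344ms (2/3)
11. 5801.527ms @ 38/3 + 305.344ms (2/3)
12. 6106.87ms @ 40/3 + 305.344ms (2/3)
13. 6412.214ms @ 14 + 305.344ms (2/3)
14. 6717.557ms @ 44/3 + 305.344ms (2/3)
15. 7022.901ms @ 46/3 + 305.344ms (2/3)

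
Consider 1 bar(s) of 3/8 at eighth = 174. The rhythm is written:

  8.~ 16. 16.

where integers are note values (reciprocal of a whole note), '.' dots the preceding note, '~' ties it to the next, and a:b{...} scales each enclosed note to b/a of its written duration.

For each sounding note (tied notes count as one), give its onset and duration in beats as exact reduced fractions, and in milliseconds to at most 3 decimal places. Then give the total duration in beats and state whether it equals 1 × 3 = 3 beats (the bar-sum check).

1) 0.0ms=0b +775.862ms=9/4b
2) 775.862ms=9/4b +258.621ms=3/4b
Σ=3b of 3 (174bpm 3/8) — PASS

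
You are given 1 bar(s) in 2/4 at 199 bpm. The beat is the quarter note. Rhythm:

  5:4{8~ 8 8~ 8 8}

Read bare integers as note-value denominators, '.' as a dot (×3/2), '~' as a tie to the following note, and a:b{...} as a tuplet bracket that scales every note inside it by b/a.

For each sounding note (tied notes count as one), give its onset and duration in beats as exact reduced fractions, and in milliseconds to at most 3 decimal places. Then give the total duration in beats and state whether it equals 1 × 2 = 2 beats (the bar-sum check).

1) 0.0ms=0b +241.206ms=4/5b
2) 241.206ms=4/5b +241.206ms=4/5b
3) 482.412ms=8/5b +120.603ms=2/5b
Σ=2b of 2 (199bpm 2/4) — PASS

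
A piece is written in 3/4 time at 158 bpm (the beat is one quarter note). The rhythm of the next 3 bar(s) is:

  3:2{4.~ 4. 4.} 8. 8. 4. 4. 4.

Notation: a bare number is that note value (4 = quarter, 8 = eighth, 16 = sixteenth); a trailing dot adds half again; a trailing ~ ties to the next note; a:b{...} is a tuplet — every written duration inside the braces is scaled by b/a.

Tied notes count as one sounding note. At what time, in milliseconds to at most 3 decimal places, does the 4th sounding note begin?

1. 0.0ms @ 0 + 759.494ms (2)
2. 759.494ms @ 2 + 379.747ms (1)
3. 1139.241ms @ 3 + 284.81ms (3/4)
4. 1424.051ms @ 15/4 + 284.81ms (3/4)
5. 1708.861ms @ 9/2 + 569.62ms (3/2)
6. 2278.481ms @ 6 + 569.62ms (3/2)
7. 2848.101ms @ 15/2 + 569.62ms (3/2)

note 4 onset = 15/4b = 1424.051ms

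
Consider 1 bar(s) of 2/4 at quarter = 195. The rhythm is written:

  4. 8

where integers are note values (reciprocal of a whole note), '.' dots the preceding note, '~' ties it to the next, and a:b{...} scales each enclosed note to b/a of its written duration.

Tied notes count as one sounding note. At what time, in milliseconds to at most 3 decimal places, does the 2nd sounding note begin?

note 2 onset = 3/2b = 461.538ms

1. 0.0ms @ 0 + 461.538ms (3/2)
2. 461.538ms @ 3/2 + 153.846ms (1/2)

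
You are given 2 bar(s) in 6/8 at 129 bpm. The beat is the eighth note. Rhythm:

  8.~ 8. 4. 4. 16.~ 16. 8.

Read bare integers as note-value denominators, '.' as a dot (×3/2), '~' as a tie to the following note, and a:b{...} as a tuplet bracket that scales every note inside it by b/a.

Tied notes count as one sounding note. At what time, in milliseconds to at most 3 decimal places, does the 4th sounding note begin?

note 4 onset = 9b = 4186.047ms

1. 0.0ms @ 0 + 1395.349ms (3)
2. 1395.349ms @ 3 + 1395.349ms (3)
3. 2790.698ms @ 6 + 1395.349ms (3)
4. 4186.047ms @ 9 + 697.674ms (3/2)
5. 4883.721ms @ 21/2 + 697.674ms (3/2)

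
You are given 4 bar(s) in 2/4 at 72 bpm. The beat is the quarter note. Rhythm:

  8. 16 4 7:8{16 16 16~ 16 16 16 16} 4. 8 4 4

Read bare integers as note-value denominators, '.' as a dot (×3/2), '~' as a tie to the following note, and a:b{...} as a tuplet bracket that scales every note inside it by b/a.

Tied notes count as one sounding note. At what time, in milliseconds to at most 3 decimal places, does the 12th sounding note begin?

1. 0.0ms @ 0 + 625.0ms (3/4)
2. 625.0ms @ 3/4 + 208.333ms (1/4)
3. 833.333ms @ 1 + 833.333ms (1)
4. 1666.667ms @ 2 + 238.095ms (2/7)
5. 1904.762ms @ 16/7 + 238.095ms (2/7)
6. 2142.857ms @ 18/7 + 476.19ms (4/7)
7. 2619.048ms @ 22/7 + 238.095ms (2/7)
8. 2857.143ms @ 24/7 + 238.095ms (2/7)
9. 3095.238ms @ 26/7 + 238.095ms (2/7)
10. 3333.333ms @ 4 + 1250.0ms (3/2)
11. 4583.333ms @ 11/2 + 416.667ms (1/2)
12. 5000.0ms @ 6 + 833.333ms (1)
13. 5833.333ms @ 7 + 833.333ms (1)

note 12 onset = 6b = 5000.0ms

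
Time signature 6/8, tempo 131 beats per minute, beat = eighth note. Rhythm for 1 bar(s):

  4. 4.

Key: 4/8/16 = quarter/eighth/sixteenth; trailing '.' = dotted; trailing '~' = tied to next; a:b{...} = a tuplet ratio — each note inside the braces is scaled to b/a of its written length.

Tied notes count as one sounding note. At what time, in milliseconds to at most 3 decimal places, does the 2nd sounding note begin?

note 2 onset = 3b = 1374.046ms

1. 0.0ms @ 0 + 1374.046ms (3)
2. 1374.046ms @ 3 + 1374.046ms (3)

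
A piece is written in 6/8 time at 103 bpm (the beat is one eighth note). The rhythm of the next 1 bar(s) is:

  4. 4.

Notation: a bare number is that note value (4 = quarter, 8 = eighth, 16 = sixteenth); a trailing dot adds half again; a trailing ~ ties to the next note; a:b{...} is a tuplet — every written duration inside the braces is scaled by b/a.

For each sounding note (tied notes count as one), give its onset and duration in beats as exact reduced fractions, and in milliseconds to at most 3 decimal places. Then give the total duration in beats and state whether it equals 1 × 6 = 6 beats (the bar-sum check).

1) 0.0ms=0b +1747.573ms=3b
2) 1747.573ms=3b +1747.573ms=3b
Σ=6b of 6 (103bpm 6/8) — PASS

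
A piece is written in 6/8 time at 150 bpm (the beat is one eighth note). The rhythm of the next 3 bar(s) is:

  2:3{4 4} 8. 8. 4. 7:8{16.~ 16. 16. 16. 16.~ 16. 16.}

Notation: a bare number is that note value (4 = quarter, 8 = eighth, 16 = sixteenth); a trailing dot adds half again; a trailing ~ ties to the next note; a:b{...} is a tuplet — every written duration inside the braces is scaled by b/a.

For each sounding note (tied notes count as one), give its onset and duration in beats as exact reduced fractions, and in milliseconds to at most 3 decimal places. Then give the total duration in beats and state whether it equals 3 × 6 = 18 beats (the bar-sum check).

1) 0.0ms=0b +1200.0ms=3b
2) 1200.0ms=3b +1200.0ms=3b
3) 2400.0ms=6b +600.0ms=3/2b
4) 3000.0ms=15/2b +600.0ms=3/2b
5) 3600.0ms=9b +1200.0ms=3b
6) 4800.0ms=12b +685.714ms=12/7b
7) 5485.714ms=96/7b +342.857ms=6/7b
8) 5828.571ms=102/7b +342.857ms=6/7b
9) 6171.429ms=108/7b +685.714ms=12/7b
10) 6857.143ms=120/7b +342.857ms=6/7b
Σ=18b of 18 (150bpm 6/8) — PASS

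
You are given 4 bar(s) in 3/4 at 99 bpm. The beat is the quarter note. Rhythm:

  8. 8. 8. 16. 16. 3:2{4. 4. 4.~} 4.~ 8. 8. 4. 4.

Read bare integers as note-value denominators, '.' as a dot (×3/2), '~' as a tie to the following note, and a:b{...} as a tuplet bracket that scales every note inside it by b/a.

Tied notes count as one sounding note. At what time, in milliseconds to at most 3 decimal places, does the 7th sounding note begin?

note 7 onset = 4b = 2424.242ms

1. 0.0ms @ 0 + 454.545ms (3/4)
2. 454.545ms @ 3/4 + 454.545ms (3/4)
3. 909.091ms @ 3/2 + 454.545ms (3/4)
4. 1363.636ms @ 9/4 + 227.273ms (3/8)
5. 1590.909ms @ 21/8 + 227.273ms (3/8)
6. 1818.182ms @ 3 + 606.061ms (1)
7. 2424.242ms @ 4 + 606.061ms (1)
8. 3030.303ms @ 5 + 1969.697ms (13/4)
9. 5000.0ms @ 33/4 + 454.545ms (3/4)
10. 5454.545ms @ 9 + 909.091ms (3/2)
11. 6363.636ms @ 21/2 + 909.091ms (3/2)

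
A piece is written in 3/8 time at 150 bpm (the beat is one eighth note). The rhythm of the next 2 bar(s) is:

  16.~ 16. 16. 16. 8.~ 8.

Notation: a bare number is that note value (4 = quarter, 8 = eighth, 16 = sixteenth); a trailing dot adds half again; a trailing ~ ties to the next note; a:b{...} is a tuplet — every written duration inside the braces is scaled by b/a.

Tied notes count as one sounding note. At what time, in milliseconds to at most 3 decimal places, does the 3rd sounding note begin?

1. 0.0ms @ 0 + 600.0ms (3/2)
2. 600.0ms @ 3/2 + 300.0ms (3/4)
3. 900.0ms @ 9/4 + 300.0ms (3/4)
4. 1200.0ms @ 3 + 1200.0ms (3)

note 3 onset = 9/4b = 900.0ms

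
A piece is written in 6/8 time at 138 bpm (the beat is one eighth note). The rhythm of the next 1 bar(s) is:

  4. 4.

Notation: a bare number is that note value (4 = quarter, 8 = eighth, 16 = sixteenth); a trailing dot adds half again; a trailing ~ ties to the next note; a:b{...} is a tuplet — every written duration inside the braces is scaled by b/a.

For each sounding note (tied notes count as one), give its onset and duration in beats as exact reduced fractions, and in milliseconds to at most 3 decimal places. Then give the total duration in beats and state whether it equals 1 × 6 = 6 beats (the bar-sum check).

1) 0.0ms=0b +1304.348ms=3b
2) 1304.348ms=3b +1304.348ms=3b
Σ=6b of 6 (138bpm 6/8) — PASS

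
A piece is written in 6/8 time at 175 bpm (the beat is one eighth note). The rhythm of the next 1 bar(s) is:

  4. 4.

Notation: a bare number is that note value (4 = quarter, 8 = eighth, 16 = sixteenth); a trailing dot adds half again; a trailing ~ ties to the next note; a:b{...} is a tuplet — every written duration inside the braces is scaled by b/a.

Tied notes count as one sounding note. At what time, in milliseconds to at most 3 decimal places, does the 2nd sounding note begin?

note 2 onset = 3b = 1028.571ms

1. 0.0ms @ 0 + 1028.571ms (3)
2. 1028.571ms @ 3 + 1028.571ms (3)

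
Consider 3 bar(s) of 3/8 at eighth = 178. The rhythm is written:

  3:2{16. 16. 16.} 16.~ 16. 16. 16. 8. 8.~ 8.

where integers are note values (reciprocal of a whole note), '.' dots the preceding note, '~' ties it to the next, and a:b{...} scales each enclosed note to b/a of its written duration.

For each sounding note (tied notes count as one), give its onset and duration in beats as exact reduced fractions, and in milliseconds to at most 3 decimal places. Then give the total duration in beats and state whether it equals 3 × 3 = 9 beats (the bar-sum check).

1) 0.0ms=0b +168.539ms=1/2b
2) 168.539ms=1/2b +168.539ms=1/2b
3) 337.079ms=1b +168.539ms=1/2b
4) 505.618ms=3/2b +505.618ms=3/2b
5) 1011.236ms=3b +252.809ms=3/4b
6) 1264.045ms=15/4b +252.809ms=3/4b
7) 1516.854ms=9/2b +505.618ms=3/2b
8) 2022.472ms=6b +1011.236ms=3b
Σ=9b of 9 (178bpm 3/8) — PASS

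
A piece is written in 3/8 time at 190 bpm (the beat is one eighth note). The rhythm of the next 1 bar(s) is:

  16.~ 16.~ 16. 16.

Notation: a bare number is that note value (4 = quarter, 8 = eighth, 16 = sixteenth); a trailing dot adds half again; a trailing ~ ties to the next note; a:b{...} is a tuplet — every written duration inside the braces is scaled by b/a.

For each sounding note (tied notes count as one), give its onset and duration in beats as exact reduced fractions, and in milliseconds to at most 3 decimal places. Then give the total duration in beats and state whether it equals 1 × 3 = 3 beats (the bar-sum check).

1) 0.0ms=0b +710.526ms=9/4b
2) 710.526ms=9/4b +236.842ms=3/4b
Σ=3b of 3 (190bpm 3/8) — PASS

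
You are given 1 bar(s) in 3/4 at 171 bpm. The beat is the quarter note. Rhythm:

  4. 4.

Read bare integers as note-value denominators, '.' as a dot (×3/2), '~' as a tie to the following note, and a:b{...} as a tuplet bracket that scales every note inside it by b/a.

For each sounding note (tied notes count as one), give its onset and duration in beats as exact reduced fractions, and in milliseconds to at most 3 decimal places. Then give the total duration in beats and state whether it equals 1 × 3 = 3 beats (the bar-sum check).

1) 0.0ms=0b +526.316ms=3/2b
2) 526.316ms=3/2b +526.316ms=3/2b
Σ=3b of 3 (171bpm 3/4) — PASS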